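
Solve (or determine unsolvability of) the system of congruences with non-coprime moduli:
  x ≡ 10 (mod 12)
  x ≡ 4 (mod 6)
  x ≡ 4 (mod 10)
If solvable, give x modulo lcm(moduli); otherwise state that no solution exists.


Moduli 12, 6, 10 are not pairwise coprime, so CRT works modulo lcm(m_i) when all pairwise compatibility conditions hold.
Pairwise compatibility: gcd(m_i, m_j) must divide a_i - a_j for every pair.
Merge one congruence at a time:
  Start: x ≡ 10 (mod 12).
  Combine with x ≡ 4 (mod 6): gcd(12, 6) = 6; 4 - 10 = -6, which IS divisible by 6, so compatible.
    Write x = 10 + 12·t and substitute into x ≡ 4 (mod 6): 12·t ≡ 4 − 10 = -6 (mod 6).
    Divide the congruence (and modulus) by g = 6: 2·t ≡ -1 (mod 1).
    Modulo 1 every t works; take t = 0.
    Then x = 10 + 12·0 = 10, valid modulo lcm(12, 6) = 12: x ≡ 10 (mod 12).
  Combine with x ≡ 4 (mod 10): gcd(12, 10) = 2; 4 - 10 = -6, which IS divisible by 2, so compatible.
    Write x = 10 + 12·t and substitute into x ≡ 4 (mod 10): 12·t ≡ 4 − 10 = -6 (mod 10).
    Divide the congruence (and modulus) by g = 2: 6·t ≡ -3 (mod 5).
    Reduce coefficients mod 5: 1·t ≡ 2 (mod 5).
    So t ≡ 2 (mod 5).
    Then x = 10 + 12·2 = 34, valid modulo lcm(12, 10) = 60: x ≡ 34 (mod 60).
Verify: 34 mod 12 = 10, 34 mod 6 = 4, 34 mod 10 = 4.

x ≡ 34 (mod 60).


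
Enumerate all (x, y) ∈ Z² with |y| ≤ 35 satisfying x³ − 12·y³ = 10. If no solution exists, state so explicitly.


The equation is x³ - 12y³ = 10. For fixed y, x³ = 12·y³ + 10, so a solution requires the RHS to be a perfect cube.
Strategy: iterate y from -35 to 35, compute RHS = 12·y³ + 10, and check whether it is a (positive or negative) perfect cube.
Check small values of y:
  y = 0: RHS = 10 is not a perfect cube.
  y = 1: RHS = 22 is not a perfect cube.
  y = -1: RHS = -2 is not a perfect cube.
  y = 2: RHS = 106 is not a perfect cube.
  y = -2: RHS = -86 is not a perfect cube.
  y = 3: RHS = 334 is not a perfect cube.
  y = -3: RHS = -314 is not a perfect cube.
Continuing the search up to |y| = 35 finds no solutions either.
No (x, y) in the scanned range satisfies the equation.

No integer solutions with |y| ≤ 35.


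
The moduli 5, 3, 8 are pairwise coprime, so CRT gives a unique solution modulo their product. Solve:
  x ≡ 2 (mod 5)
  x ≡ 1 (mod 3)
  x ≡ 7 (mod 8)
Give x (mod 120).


Moduli 5, 3, 8 are pairwise coprime; by CRT there is a unique solution modulo M = 5 · 3 · 8 = 120.
Solve pairwise, accumulating the modulus:
  Start with x ≡ 2 (mod 5).
  Combine with x ≡ 1 (mod 3): since gcd(5, 3) = 1, we get a unique residue mod 15.
    Write x = 2 + 5·t and substitute into x ≡ 1 (mod 3): 5·t ≡ 1 − 2 = -1 (mod 3).
    Reduce coefficients mod 3: 2·t ≡ 2 (mod 3).
    The inverse of 2 mod 3 is 2 (since 2·2 = 4 = 1·3 + 1), so t ≡ 2·2 = 4 ≡ 1 (mod 3).
    Then x = 2 + 5·1 = 7, valid modulo lcm(5, 3) = 15: x ≡ 7 (mod 15).
  Combine with x ≡ 7 (mod 8): since gcd(15, 8) = 1, we get a unique residue mod 120.
    Write x = 7 + 15·t and substitute into x ≡ 7 (mod 8): 15·t ≡ 7 − 7 = 0 (mod 8).
    Reduce coefficients mod 8: 7·t ≡ 0 (mod 8).
    The inverse of 7 mod 8 is 7 (since 7·7 = 49 = 6·8 + 1), so t ≡ 7·0 = 0 ≡ 0 (mod 8).
    Then x = 7 + 15·0 = 7, valid modulo lcm(15, 8) = 120: x ≡ 7 (mod 120).
Verify: 7 mod 5 = 2 ✓, 7 mod 3 = 1 ✓, 7 mod 8 = 7 ✓.

x ≡ 7 (mod 120).


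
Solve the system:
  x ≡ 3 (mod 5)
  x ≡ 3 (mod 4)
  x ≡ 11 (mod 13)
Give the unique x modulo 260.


Moduli 5, 4, 13 are pairwise coprime; by CRT there is a unique solution modulo M = 5 · 4 · 13 = 260.
Solve pairwise, accumulating the modulus:
  Start with x ≡ 3 (mod 5).
  Combine with x ≡ 3 (mod 4): since gcd(5, 4) = 1, we get a unique residue mod 20.
    Write x = 3 + 5·t and substitute into x ≡ 3 (mod 4): 5·t ≡ 3 − 3 = 0 (mod 4).
    Reduce coefficients mod 4: 1·t ≡ 0 (mod 4).
    So t ≡ 0 (mod 4).
    Then x = 3 + 5·0 = 3, valid modulo lcm(5, 4) = 20: x ≡ 3 (mod 20).
  Combine with x ≡ 11 (mod 13): since gcd(20, 13) = 1, we get a unique residue mod 260.
    Write x = 3 + 20·t and substitute into x ≡ 11 (mod 13): 20·t ≡ 11 − 3 = 8 (mod 13).
    Reduce coefficients mod 13: 7·t ≡ 8 (mod 13).
    The inverse of 7 mod 13 is 2 (since 7·2 = 14 = 1·13 + 1), so t ≡ 2·8 = 16 ≡ 3 (mod 13).
    Then x = 3 + 20·3 = 63, valid modulo lcm(20, 13) = 260: x ≡ 63 (mod 260).
Verify: 63 mod 5 = 3 ✓, 63 mod 4 = 3 ✓, 63 mod 13 = 11 ✓.

x ≡ 63 (mod 260).


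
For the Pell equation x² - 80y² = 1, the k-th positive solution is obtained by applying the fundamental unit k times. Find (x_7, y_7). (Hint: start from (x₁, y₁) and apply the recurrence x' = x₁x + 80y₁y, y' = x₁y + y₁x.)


Step 1: Find the fundamental solution (x₁, y₁) of x² - 80y² = 1.
  Expand √80 as a continued fraction. a₀ = ⌊√80⌋ = 8; iterate m_{k+1} = d_k·a_k − m_k, d_{k+1} = (80 − m_{k+1}²)/d_k, a_{k+1} = ⌊(a₀ + m_{k+1})/d_{k+1}⌋ (starting m₀ = 0, d₀ = 1), with convergents p_k = a_k·p_{k-1} + p_{k-2}, q_k = a_k·q_{k-1} + q_{k-2} (p₋₁ = 1, q₋₁ = 0):
  k = 0: a₀ = 8; p₀/q₀ = 8/1; p₀² − 80·q₀² = 64 − 80 = -16.
  k = 1: m = 8, d = 16, a = ⌊(8 + 8)/16⌋ = 1; p/q = (1·8 + 1)/(1·1 + 0) = 9/1; p² − 80·q² = 81 − 80 = 1.
  The first convergent with p² − 80·q² = 1 gives the fundamental solution (x₁, y₁) = (9, 1).
Step 2: Apply the recurrence (x_{n+1}, y_{n+1}) = (x₁x_n + 80y₁y_n, x₁y_n + y₁x_n) repeatedly.
  From (x_1, y_1) = (9, 1): x_2 = 9·9 + 80·1·1 = 161; y_2 = 9·1 + 1·9 = 18.
  From (x_2, y_2) = (161, 18): x_3 = 9·161 + 80·1·18 = 2889; y_3 = 9·18 + 1·161 = 323.
  From (x_3, y_3) = (2889, 323): x_4 = 9·2889 + 80·1·323 = 51841; y_4 = 9·323 + 1·2889 = 5796.
  From (x_4, y_4) = (51841, 5796): x_5 = 9·51841 + 80·1·5796 = 930249; y_5 = 9·5796 + 1·51841 = 104005.
  From (x_5, y_5) = (930249, 104005): x_6 = 9·930249 + 80·1·104005 = 16692641; y_6 = 9·104005 + 1·930249 = 1866294.
  From (x_6, y_6) = (16692641, 1866294): x_7 = 9·16692641 + 80·1·1866294 = 299537289; y_7 = 9·1866294 + 1·16692641 = 33489287.
Step 3: Verify x_7² - 80·y_7² = 89722587501469521 - 89722587501469520 = 1 (should be 1). ✓

(x_1, y_1) = (9, 1); (x_7, y_7) = (299537289, 33489287).


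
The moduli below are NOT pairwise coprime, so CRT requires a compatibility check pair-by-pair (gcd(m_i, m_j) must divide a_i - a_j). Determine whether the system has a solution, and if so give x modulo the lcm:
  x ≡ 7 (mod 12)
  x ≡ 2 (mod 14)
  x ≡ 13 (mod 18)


Moduli 12, 14, 18 are not pairwise coprime, so CRT works modulo lcm(m_i) when all pairwise compatibility conditions hold.
Pairwise compatibility: gcd(m_i, m_j) must divide a_i - a_j for every pair.
Merge one congruence at a time:
  Start: x ≡ 7 (mod 12).
  Combine with x ≡ 2 (mod 14): gcd(12, 14) = 2, and 2 - 7 = -5 is NOT divisible by 2.
    ⇒ system is inconsistent (no integer solution).

No solution (the system is inconsistent).


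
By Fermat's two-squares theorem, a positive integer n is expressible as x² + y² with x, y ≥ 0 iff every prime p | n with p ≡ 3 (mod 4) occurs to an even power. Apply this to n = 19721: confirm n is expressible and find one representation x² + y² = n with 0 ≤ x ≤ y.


Step 1: Factor n = 19721 = 13 · 37 · 41.
Step 2: Check the mod-4 condition on each prime factor: 13 ≡ 1 (mod 4), exponent 1; 37 ≡ 1 (mod 4), exponent 1; 41 ≡ 1 (mod 4), exponent 1.
All primes ≡ 3 (mod 4) appear to even exponent (or don't appear), so by the two-squares theorem n IS expressible as a sum of two squares.
Step 3: Build a representation. Here n = 13 · 37 · 41 is a product of primes ≡ 1 (mod 4). Each prime p ≡ 1 (mod 4) is itself a sum of two squares; find a² by testing p − a² for a perfect square:
  13: 13 − 1² = 12, 13 − 2² = 9 = 3² ⇒ 13 = 2² + 3².
  37: 37 − 1² = 36 = 6² ⇒ 37 = 1² + 6².
  41: 41 − 1² = 40, 41 − 2² = 37, 41 − 3² = 32, 41 − 4² = 25 = 5² ⇒ 41 = 4² + 5².
  Combine using the Brahmagupta–Fibonacci identity (a² + b²)(c² + d²) = (ac − bd)² + (ad + bc)² = (ac + bd)² + (ad − bc)²:
  13 · 37 = 481: from (2² + 3²)(1² + 6²), take (2·1 − 3·6, 2·6 + 3·1) = (2 − 18, 12 + 3) = (-16, 15); dropping signs (only squares matter) gives (16, 15); check 16² + 15² = 256 + 225 = 481 ✓.
  481 · 41 = 19721: from (16² + 15²)(4² + 5²), take (16·4 − 15·5, 16·5 + 15·4) = (64 − 75, 80 + 60) = (-11, 140); dropping signs (only squares matter) gives (11, 140); check 11² + 140² = 121 + 19600 = 19721 ✓.
Step 4: Order so x ≤ y and verify: 11² + 140² = 121 + 19600 = 19721 = n. ✓

n = 19721 = 11² + 140² (one valid representation with x ≤ y).


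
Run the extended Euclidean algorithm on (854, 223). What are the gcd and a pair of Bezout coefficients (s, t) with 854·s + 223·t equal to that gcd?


Euclidean algorithm on (854, 223) — divide until remainder is 0:
  854 = 3 · 223 + 185
  223 = 1 · 185 + 38
  185 = 4 · 38 + 33
  38 = 1 · 33 + 5
  33 = 6 · 5 + 3
  5 = 1 · 3 + 2
  3 = 1 · 2 + 1
  2 = 2 · 1 + 0
gcd(854, 223) = 1.
Track Bezout coefficients alongside the remainders: start with r₀ = 854 = a·1 + b·0 (s = 1, t = 0) and r₁ = 223 = a·0 + b·1 (s = 0, t = 1); each new remainder r_{k+1} = r_{k-1} − q_k·r_k inherits s_{k+1} = s_{k-1} − q_k·s_k, t_{k+1} = t_{k-1} − q_k·t_k, so r_k = a·s_k + b·t_k at every step:
  q = 3: r = 185, s = 1 − 3·0 = 1, t = 0 − 3·1 = -3  (check: 854·1 + 223·(-3) = 185)
  q = 1: r = 38, s = 0 − 1·1 = -1, t = 1 − 1·(-3) = 4  (check: 854·(-1) + 223·4 = 38)
  q = 4: r = 33, s = 1 − 4·(-1) = 5, t = -3 − 4·4 = -19  (check: 854·5 + 223·(-19) = 33)
  q = 1: r = 5, s = -1 − 1·5 = -6, t = 4 − 1·(-19) = 23  (check: 854·(-6) + 223·23 = 5)
  q = 6: r = 3, s = 5 − 6·(-6) = 41, t = -19 − 6·23 = -157  (check: 854·41 + 223·(-157) = 3)
  q = 1: r = 2, s = -6 − 1·41 = -47, t = 23 − 1·(-157) = 180  (check: 854·(-47) + 223·180 = 2)
  q = 1: r = 1, s = 41 − 1·(-47) = 88, t = -157 − 1·180 = -337  (check: 854·88 + 223·(-337) = 1)
The row with r = 1 (the gcd) gives the Bezout coefficients s = 88, t = -337.
Result: 854 · (88) + 223 · (-337) = 1.

gcd(854, 223) = 1; s = 88, t = -337 (check: 854·88 + 223·(-337) = 1).


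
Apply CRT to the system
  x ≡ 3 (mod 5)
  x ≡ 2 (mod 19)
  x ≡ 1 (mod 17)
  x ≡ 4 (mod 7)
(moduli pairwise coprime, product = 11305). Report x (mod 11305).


Product of moduli M = 5 · 19 · 17 · 7 = 11305.
Merge one congruence at a time:
  Start: x ≡ 3 (mod 5).
  Combine with x ≡ 2 (mod 19); new modulus lcm = 95.
    Write x = 3 + 5·t and substitute into x ≡ 2 (mod 19): 5·t ≡ 2 − 3 = -1 (mod 19).
    Reduce coefficients mod 19: 5·t ≡ 18 (mod 19).
    The inverse of 5 mod 19 is 4 (since 5·4 = 20 = 1·19 + 1), so t ≡ 4·18 = 72 ≡ 15 (mod 19).
    Then x = 3 + 5·15 = 78, valid modulo lcm(5, 19) = 95: x ≡ 78 (mod 95).
  Combine with x ≡ 1 (mod 17); new modulus lcm = 1615.
    Write x = 78 + 95·t and substitute into x ≡ 1 (mod 17): 95·t ≡ 1 − 78 = -77 (mod 17).
    Reduce coefficients mod 17: 10·t ≡ 8 (mod 17).
    The inverse of 10 mod 17 is 12 (since 10·12 = 120 = 7·17 + 1), so t ≡ 12·8 = 96 ≡ 11 (mod 17).
    Then x = 78 + 95·11 = 1123, valid modulo lcm(95, 17) = 1615: x ≡ 1123 (mod 1615).
  Combine with x ≡ 4 (mod 7); new modulus lcm = 11305.
    Write x = 1123 + 1615·t and substitute into x ≡ 4 (mod 7): 1615·t ≡ 4 − 1123 = -1119 (mod 7).
    Reduce coefficients mod 7: 5·t ≡ 1 (mod 7).
    The inverse of 5 mod 7 is 3 (since 5·3 = 15 = 2·7 + 1), so t ≡ 3·1 = 3 ≡ 3 (mod 7).
    Then x = 1123 + 1615·3 = 5968, valid modulo lcm(1615, 7) = 11305: x ≡ 5968 (mod 11305).
Verify against each original: 5968 mod 5 = 3, 5968 mod 19 = 2, 5968 mod 17 = 1, 5968 mod 7 = 4.

x ≡ 5968 (mod 11305).


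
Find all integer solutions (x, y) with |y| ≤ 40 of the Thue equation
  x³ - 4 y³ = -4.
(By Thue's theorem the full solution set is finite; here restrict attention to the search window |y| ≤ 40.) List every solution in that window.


The equation is x³ - 4y³ = -4. For fixed y, x³ = 4·y³ − 4, so a solution requires the RHS to be a perfect cube.
Strategy: iterate y from -40 to 40, compute RHS = 4·y³ − 4, and check whether it is a (positive or negative) perfect cube.
Check small values of y:
  y = 0: RHS = -4 is not a perfect cube.
  y = 1: RHS = 0 = (0)³ ⇒ x = 0 works.
  y = -1: RHS = -8 = (-2)³ ⇒ x = -2 works.
  y = 2: RHS = 28 is not a perfect cube.
  y = -2: RHS = -36 is not a perfect cube.
  y = 3: RHS = 104 is not a perfect cube.
  y = -3: RHS = -112 is not a perfect cube.
Continuing the search up to |y| = 40 finds no further solutions beyond those listed.
Collected solutions: (0, 1), (-2, -1).

Solutions (with |y| ≤ 40): (0, 1), (-2, -1).


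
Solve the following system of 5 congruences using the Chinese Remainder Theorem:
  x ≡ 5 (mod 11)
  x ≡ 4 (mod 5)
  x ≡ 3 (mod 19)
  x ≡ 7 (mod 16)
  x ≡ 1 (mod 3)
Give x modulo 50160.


Product of moduli M = 11 · 5 · 19 · 16 · 3 = 50160.
Merge one congruence at a time:
  Start: x ≡ 5 (mod 11).
  Combine with x ≡ 4 (mod 5); new modulus lcm = 55.
    Write x = 5 + 11·t and substitute into x ≡ 4 (mod 5): 11·t ≡ 4 − 5 = -1 (mod 5).
    Reduce coefficients mod 5: 1·t ≡ 4 (mod 5).
    So t ≡ 4 (mod 5).
    Then x = 5 + 11·4 = 49, valid modulo lcm(11, 5) = 55: x ≡ 49 (mod 55).
  Combine with x ≡ 3 (mod 19); new modulus lcm = 1045.
    Write x = 49 + 55·t and substitute into x ≡ 3 (mod 19): 55·t ≡ 3 − 49 = -46 (mod 19).
    Reduce coefficients mod 19: 17·t ≡ 11 (mod 19).
    The inverse of 17 mod 19 is 9 (since 17·9 = 153 = 8·19 + 1), so t ≡ 9·11 = 99 ≡ 4 (mod 19).
    Then x = 49 + 55·4 = 269, valid modulo lcm(55, 19) = 1045: x ≡ 269 (mod 1045).
  Combine with x ≡ 7 (mod 16); new modulus lcm = 16720.
    Write x = 269 + 1045·t and substitute into x ≡ 7 (mod 16): 1045·t ≡ 7 − 269 = -262 (mod 16).
    Reduce coefficients mod 16: 5·t ≡ 10 (mod 16).
    The inverse of 5 mod 16 is 13 (since 5·13 = 65 = 4·16 + 1), so t ≡ 13·10 = 130 ≡ 2 (mod 16).
    Then x = 269 + 1045·2 = 2359, valid modulo lcm(1045, 16) = 16720: x ≡ 2359 (mod 16720).
  Combine with x ≡ 1 (mod 3); new modulus lcm = 50160.
    Write x = 2359 + 16720·t and substitute into x ≡ 1 (mod 3): 16720·t ≡ 1 − 2359 = -2358 (mod 3).
    Reduce coefficients mod 3: 1·t ≡ 0 (mod 3).
    So t ≡ 0 (mod 3).
    Then x = 2359 + 16720·0 = 2359, valid modulo lcm(16720, 3) = 50160: x ≡ 2359 (mod 50160).
Verify against each original: 2359 mod 11 = 5, 2359 mod 5 = 4, 2359 mod 19 = 3, 2359 mod 16 = 7, 2359 mod 3 = 1.

x ≡ 2359 (mod 50160).


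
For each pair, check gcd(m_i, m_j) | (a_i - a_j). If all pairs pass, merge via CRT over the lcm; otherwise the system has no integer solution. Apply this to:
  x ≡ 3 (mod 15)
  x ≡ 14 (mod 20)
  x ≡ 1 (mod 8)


Moduli 15, 20, 8 are not pairwise coprime, so CRT works modulo lcm(m_i) when all pairwise compatibility conditions hold.
Pairwise compatibility: gcd(m_i, m_j) must divide a_i - a_j for every pair.
Merge one congruence at a time:
  Start: x ≡ 3 (mod 15).
  Combine with x ≡ 14 (mod 20): gcd(15, 20) = 5, and 14 - 3 = 11 is NOT divisible by 5.
    ⇒ system is inconsistent (no integer solution).

No solution (the system is inconsistent).


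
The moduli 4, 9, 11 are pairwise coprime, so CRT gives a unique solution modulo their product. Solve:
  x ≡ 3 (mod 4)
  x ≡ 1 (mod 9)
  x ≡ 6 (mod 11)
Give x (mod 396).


Moduli 4, 9, 11 are pairwise coprime; by CRT there is a unique solution modulo M = 4 · 9 · 11 = 396.
Solve pairwise, accumulating the modulus:
  Start with x ≡ 3 (mod 4).
  Combine with x ≡ 1 (mod 9): since gcd(4, 9) = 1, we get a unique residue mod 36.
    Write x = 3 + 4·t and substitute into x ≡ 1 (mod 9): 4·t ≡ 1 − 3 = -2 (mod 9).
    Reduce coefficients mod 9: 4·t ≡ 7 (mod 9).
    The inverse of 4 mod 9 is 7 (since 4·7 = 28 = 3·9 + 1), so t ≡ 7·7 = 49 ≡ 4 (mod 9).
    Then x = 3 + 4·4 = 19, valid modulo lcm(4, 9) = 36: x ≡ 19 (mod 36).
  Combine with x ≡ 6 (mod 11): since gcd(36, 11) = 1, we get a unique residue mod 396.
    Write x = 19 + 36·t and substitute into x ≡ 6 (mod 11): 36·t ≡ 6 − 19 = -13 (mod 11).
    Reduce coefficients mod 11: 3·t ≡ 9 (mod 11).
    The inverse of 3 mod 11 is 4 (since 3·4 = 12 = 1·11 + 1), so t ≡ 4·9 = 36 ≡ 3 (mod 11).
    Then x = 19 + 36·3 = 127, valid modulo lcm(36, 11) = 396: x ≡ 127 (mod 396).
Verify: 127 mod 4 = 3 ✓, 127 mod 9 = 1 ✓, 127 mod 11 = 6 ✓.

x ≡ 127 (mod 396).


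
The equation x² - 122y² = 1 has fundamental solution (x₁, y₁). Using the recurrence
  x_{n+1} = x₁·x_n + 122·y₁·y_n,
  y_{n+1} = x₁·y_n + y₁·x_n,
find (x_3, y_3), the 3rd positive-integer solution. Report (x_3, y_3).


Step 1: Find the fundamental solution (x₁, y₁) of x² - 122y² = 1.
  Expand √122 as a continued fraction. a₀ = ⌊√122⌋ = 11; iterate m_{k+1} = d_k·a_k − m_k, d_{k+1} = (122 − m_{k+1}²)/d_k, a_{k+1} = ⌊(a₀ + m_{k+1})/d_{k+1}⌋ (starting m₀ = 0, d₀ = 1), with convergents p_k = a_k·p_{k-1} + p_{k-2}, q_k = a_k·q_{k-1} + q_{k-2} (p₋₁ = 1, q₋₁ = 0):
  k = 0: a₀ = 11; p₀/q₀ = 11/1; p₀² − 122·q₀² = 121 − 122 = -1.
  k = 1: m = 11, d = 1, a = ⌊(11 + 11)/1⌋ = 22; p/q = (22·11 + 1)/(22·1 + 0) = 243/22; p² − 122·q² = 59049 − 59048 = 1.
  The first convergent with p² − 122·q² = 1 gives the fundamental solution (x₁, y₁) = (243, 22).
Step 2: Apply the recurrence (x_{n+1}, y_{n+1}) = (x₁x_n + 122y₁y_n, x₁y_n + y₁x_n) repeatedly.
  From (x_1, y_1) = (243, 22): x_2 = 243·243 + 122·22·22 = 118097; y_2 = 243·22 + 22·243 = 10692.
  From (x_2, y_2) = (118097, 10692): x_3 = 243·118097 + 122·22·10692 = 57394899; y_3 = 243·10692 + 22·118097 = 5196290.
Step 3: Verify x_3² - 122·y_3² = 3294174431220201 - 3294174431220200 = 1 (should be 1). ✓

(x_1, y_1) = (243, 22); (x_3, y_3) = (57394899, 5196290).


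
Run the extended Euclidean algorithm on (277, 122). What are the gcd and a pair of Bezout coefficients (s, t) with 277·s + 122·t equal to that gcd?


Euclidean algorithm on (277, 122) — divide until remainder is 0:
  277 = 2 · 122 + 33
  122 = 3 · 33 + 23
  33 = 1 · 23 + 10
  23 = 2 · 10 + 3
  10 = 3 · 3 + 1
  3 = 3 · 1 + 0
gcd(277, 122) = 1.
Track Bezout coefficients alongside the remainders: start with r₀ = 277 = a·1 + b·0 (s = 1, t = 0) and r₁ = 122 = a·0 + b·1 (s = 0, t = 1); each new remainder r_{k+1} = r_{k-1} − q_k·r_k inherits s_{k+1} = s_{k-1} − q_k·s_k, t_{k+1} = t_{k-1} − q_k·t_k, so r_k = a·s_k + b·t_k at every step:
  q = 2: r = 33, s = 1 − 2·0 = 1, t = 0 − 2·1 = -2  (check: 277·1 + 122·(-2) = 33)
  q = 3: r = 23, s = 0 − 3·1 = -3, t = 1 − 3·(-2) = 7  (check: 277·(-3) + 122·7 = 23)
  q = 1: r = 10, s = 1 − 1·(-3) = 4, t = -2 − 1·7 = -9  (check: 277·4 + 122·(-9) = 10)
  q = 2: r = 3, s = -3 − 2·4 = -11, t = 7 − 2·(-9) = 25  (check: 277·(-11) + 122·25 = 3)
  q = 3: r = 1, s = 4 − 3·(-11) = 37, t = -9 − 3·25 = -84  (check: 277·37 + 122·(-84) = 1)
The row with r = 1 (the gcd) gives the Bezout coefficients s = 37, t = -84.
Result: 277 · (37) + 122 · (-84) = 1.

gcd(277, 122) = 1; s = 37, t = -84 (check: 277·37 + 122·(-84) = 1).


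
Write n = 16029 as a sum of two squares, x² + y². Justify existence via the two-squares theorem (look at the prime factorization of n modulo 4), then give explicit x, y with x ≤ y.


Step 1: Factor n = 16029 = 3^2 · 13 · 137.
Step 2: Check the mod-4 condition on each prime factor: 3 ≡ 3 (mod 4), exponent 2 (must be even); 13 ≡ 1 (mod 4), exponent 1; 137 ≡ 1 (mod 4), exponent 1.
All primes ≡ 3 (mod 4) appear to even exponent (or don't appear), so by the two-squares theorem n IS expressible as a sum of two squares.
Step 3: Build a representation. Group n = k² · m with k = 3 and m = 13 · 137 = 1781 (a product of primes ≡ 1 (mod 4)); a representation of m scales to one of n via (k·x)² + (k·y)² = k²(x² + y²). Each prime p ≡ 1 (mod 4) is itself a sum of two squares; find a² by testing p − a² for a perfect square:
  13: 13 − 1² = 12, 13 − 2² = 9 = 3² ⇒ 13 = 2² + 3².
  137: 137 − 1² = 136, 137 − 2² = 133, 137 − 3² = 128, 137 − 4² = 121 = 11² ⇒ 137 = 4² + 11².
  Combine using the Brahmagupta–Fibonacci identity (a² + b²)(c² + d²) = (ac − bd)² + (ad + bc)² = (ac + bd)² + (ad − bc)²:
  13 · 137 = 1781: from (2² + 3²)(4² + 11²), take (2·4 − 3·11, 2·11 + 3·4) = (8 − 33, 22 + 12) = (-25, 34); dropping signs (only squares matter) gives (25, 34); check 25² + 34² = 625 + 1156 = 1781 ✓.
  Scale by k = 3: (3·25, 3·34) = (75, 102).
Step 4: Order so x ≤ y and verify: 75² + 102² = 5625 + 10404 = 16029 = n. ✓

n = 16029 = 75² + 102² (one valid representation with x ≤ y).


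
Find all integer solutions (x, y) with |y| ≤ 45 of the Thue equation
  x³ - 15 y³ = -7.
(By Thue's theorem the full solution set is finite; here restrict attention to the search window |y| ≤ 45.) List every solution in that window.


The equation is x³ - 15y³ = -7. For fixed y, x³ = 15·y³ − 7, so a solution requires the RHS to be a perfect cube.
Strategy: iterate y from -45 to 45, compute RHS = 15·y³ − 7, and check whether it is a (positive or negative) perfect cube.
Check small values of y:
  y = 0: RHS = -7 is not a perfect cube.
  y = 1: RHS = 8 = (2)³ ⇒ x = 2 works.
  y = -1: RHS = -22 is not a perfect cube.
  y = 2: RHS = 113 is not a perfect cube.
  y = -2: RHS = -127 is not a perfect cube.
  y = 3: RHS = 398 is not a perfect cube.
  y = -3: RHS = -412 is not a perfect cube.
Continuing the search up to |y| = 45 finds no further solutions beyond those listed.
Collected solutions: (2, 1).

Solutions (with |y| ≤ 45): (2, 1).


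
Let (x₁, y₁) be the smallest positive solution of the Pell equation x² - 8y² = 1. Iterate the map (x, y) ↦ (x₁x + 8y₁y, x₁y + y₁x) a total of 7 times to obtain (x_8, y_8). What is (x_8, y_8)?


Step 1: Find the fundamental solution (x₁, y₁) of x² - 8y² = 1.
  Expand √8 as a continued fraction. a₀ = ⌊√8⌋ = 2; iterate m_{k+1} = d_k·a_k − m_k, d_{k+1} = (8 − m_{k+1}²)/d_k, a_{k+1} = ⌊(a₀ + m_{k+1})/d_{k+1}⌋ (starting m₀ = 0, d₀ = 1), with convergents p_k = a_k·p_{k-1} + p_{k-2}, q_k = a_k·q_{k-1} + q_{k-2} (p₋₁ = 1, q₋₁ = 0):
  k = 0: a₀ = 2; p₀/q₀ = 2/1; p₀² − 8·q₀² = 4 − 8 = -4.
  k = 1: m = 2, d = 4, a = ⌊(2 + 2)/4⌋ = 1; p/q = (1·2 + 1)/(1·1 + 0) = 3/1; p² − 8·q² = 9 − 8 = 1.
  The first convergent with p² − 8·q² = 1 gives the fundamental solution (x₁, y₁) = (3, 1).
Step 2: Apply the recurrence (x_{n+1}, y_{n+1}) = (x₁x_n + 8y₁y_n, x₁y_n + y₁x_n) repeatedly.
  From (x_1, y_1) = (3, 1): x_2 = 3·3 + 8·1·1 = 17; y_2 = 3·1 + 1·3 = 6.
  From (x_2, y_2) = (17, 6): x_3 = 3·17 + 8·1·6 = 99; y_3 = 3·6 + 1·17 = 35.
  From (x_3, y_3) = (99, 35): x_4 = 3·99 + 8·1·35 = 577; y_4 = 3·35 + 1·99 = 204.
  From (x_4, y_4) = (577, 204): x_5 = 3·577 + 8·1·204 = 3363; y_5 = 3·204 + 1·577 = 1189.
  From (x_5, y_5) = (3363, 1189): x_6 = 3·3363 + 8·1·1189 = 19601; y_6 = 3·1189 + 1·3363 = 6930.
  From (x_6, y_6) = (19601, 6930): x_7 = 3·19601 + 8·1·6930 = 114243; y_7 = 3·6930 + 1·19601 = 40391.
  From (x_7, y_7) = (114243, 40391): x_8 = 3·114243 + 8·1·40391 = 665857; y_8 = 3·40391 + 1·114243 = 235416.
Step 3: Verify x_8² - 8·y_8² = 443365544449 - 443365544448 = 1 (should be 1). ✓

(x_1, y_1) = (3, 1); (x_8, y_8) = (665857, 235416).


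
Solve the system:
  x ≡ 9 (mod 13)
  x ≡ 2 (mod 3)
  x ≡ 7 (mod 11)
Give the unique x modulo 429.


Moduli 13, 3, 11 are pairwise coprime; by CRT there is a unique solution modulo M = 13 · 3 · 11 = 429.
Solve pairwise, accumulating the modulus:
  Start with x ≡ 9 (mod 13).
  Combine with x ≡ 2 (mod 3): since gcd(13, 3) = 1, we get a unique residue mod 39.
    Write x = 9 + 13·t and substitute into x ≡ 2 (mod 3): 13·t ≡ 2 − 9 = -7 (mod 3).
    Reduce coefficients mod 3: 1·t ≡ 2 (mod 3).
    So t ≡ 2 (mod 3).
    Then x = 9 + 13·2 = 35, valid modulo lcm(13, 3) = 39: x ≡ 35 (mod 39).
  Combine with x ≡ 7 (mod 11): since gcd(39, 11) = 1, we get a unique residue mod 429.
    Write x = 35 + 39·t and substitute into x ≡ 7 (mod 11): 39·t ≡ 7 − 35 = -28 (mod 11).
    Reduce coefficients mod 11: 6·t ≡ 5 (mod 11).
    The inverse of 6 mod 11 is 2 (since 6·2 = 12 = 1·11 + 1), so t ≡ 2·5 = 10 ≡ 10 (mod 11).
    Then x = 35 + 39·10 = 425, valid modulo lcm(39, 11) = 429: x ≡ 425 (mod 429).
Verify: 425 mod 13 = 9 ✓, 425 mod 3 = 2 ✓, 425 mod 11 = 7 ✓.

x ≡ 425 (mod 429).


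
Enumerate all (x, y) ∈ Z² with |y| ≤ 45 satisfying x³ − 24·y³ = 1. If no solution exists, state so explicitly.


The equation is x³ - 24y³ = 1. For fixed y, x³ = 24·y³ + 1, so a solution requires the RHS to be a perfect cube.
Strategy: iterate y from -45 to 45, compute RHS = 24·y³ + 1, and check whether it is a (positive or negative) perfect cube.
Check small values of y:
  y = 0: RHS = 1 = (1)³ ⇒ x = 1 works.
  y = 1: RHS = 25 is not a perfect cube.
  y = -1: RHS = -23 is not a perfect cube.
  y = 2: RHS = 193 is not a perfect cube.
  y = -2: RHS = -191 is not a perfect cube.
  y = 3: RHS = 649 is not a perfect cube.
  y = -3: RHS = -647 is not a perfect cube.
Continuing the search up to |y| = 45 finds no further solutions beyond those listed.
Collected solutions: (1, 0).

Solutions (with |y| ≤ 45): (1, 0).


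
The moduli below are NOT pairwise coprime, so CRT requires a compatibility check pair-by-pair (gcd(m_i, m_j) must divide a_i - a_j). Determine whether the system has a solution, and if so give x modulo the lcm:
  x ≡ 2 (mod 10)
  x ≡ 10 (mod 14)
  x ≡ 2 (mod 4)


Moduli 10, 14, 4 are not pairwise coprime, so CRT works modulo lcm(m_i) when all pairwise compatibility conditions hold.
Pairwise compatibility: gcd(m_i, m_j) must divide a_i - a_j for every pair.
Merge one congruence at a time:
  Start: x ≡ 2 (mod 10).
  Combine with x ≡ 10 (mod 14): gcd(10, 14) = 2; 10 - 2 = 8, which IS divisible by 2, so compatible.
    Write x = 2 + 10·t and substitute into x ≡ 10 (mod 14): 10·t ≡ 10 − 2 = 8 (mod 14).
    Divide the congruence (and modulus) by g = 2: 5·t ≡ 4 (mod 7).
    The inverse of 5 mod 7 is 3 (since 5·3 = 15 = 2·7 + 1), so t ≡ 3·4 = 12 ≡ 5 (mod 7).
    Then x = 2 + 10·5 = 52, valid modulo lcm(10, 14) = 70: x ≡ 52 (mod 70).
  Combine with x ≡ 2 (mod 4): gcd(70, 4) = 2; 2 - 52 = -50, which IS divisible by 2, so compatible.
    Write x = 52 + 70·t and substitute into x ≡ 2 (mod 4): 70·t ≡ 2 − 52 = -50 (mod 4).
    Divide the congruence (and modulus) by g = 2: 35·t ≡ -25 (mod 2).
    Reduce coefficients mod 2: 1·t ≡ 1 (mod 2).
    So t ≡ 1 (mod 2).
    Then x = 52 + 70·1 = 122, valid modulo lcm(70, 4) = 140: x ≡ 122 (mod 140).
Verify: 122 mod 10 = 2, 122 mod 14 = 10, 122 mod 4 = 2.

x ≡ 122 (mod 140).


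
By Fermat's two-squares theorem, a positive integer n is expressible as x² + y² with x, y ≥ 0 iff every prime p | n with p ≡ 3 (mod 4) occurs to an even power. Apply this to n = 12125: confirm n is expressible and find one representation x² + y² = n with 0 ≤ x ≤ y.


Step 1: Factor n = 12125 = 5^3 · 97.
Step 2: Check the mod-4 condition on each prime factor: 5 ≡ 1 (mod 4), exponent 3; 97 ≡ 1 (mod 4), exponent 1.
All primes ≡ 3 (mod 4) appear to even exponent (or don't appear), so by the two-squares theorem n IS expressible as a sum of two squares.
Step 3: Build a representation. Group n = k² · m with k = 5 and m = 5 · 97 = 485 (a product of primes ≡ 1 (mod 4)); a representation of m scales to one of n via (k·x)² + (k·y)² = k²(x² + y²). Each prime p ≡ 1 (mod 4) is itself a sum of two squares; find a² by testing p − a² for a perfect square:
  5: 5 − 1² = 4 = 2² ⇒ 5 = 1² + 2².
  97: 97 − 1² = 96, 97 − 2² = 93, 97 − 3² = 88, 97 − 4² = 81 = 9² ⇒ 97 = 4² + 9².
  Combine using the Brahmagupta–Fibonacci identity (a² + b²)(c² + d²) = (ac − bd)² + (ad + bc)² = (ac + bd)² + (ad − bc)²:
  5 · 97 = 485: from (1² + 2²)(4² + 9²), take (1·4 − 2·9, 1·9 + 2·4) = (4 − 18, 9 + 8) = (-14, 17); dropping signs (only squares matter) gives (14, 17); check 14² + 17² = 196 + 289 = 485 ✓.
  Scale by k = 5: (5·14, 5·17) = (70, 85).
Step 4: Order so x ≤ y and verify: 70² + 85² = 4900 + 7225 = 12125 = n. ✓

n = 12125 = 70² + 85² (one valid representation with x ≤ y).


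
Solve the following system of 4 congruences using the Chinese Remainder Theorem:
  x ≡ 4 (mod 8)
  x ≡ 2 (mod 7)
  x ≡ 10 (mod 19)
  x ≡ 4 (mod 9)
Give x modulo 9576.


Product of moduli M = 8 · 7 · 19 · 9 = 9576.
Merge one congruence at a time:
  Start: x ≡ 4 (mod 8).
  Combine with x ≡ 2 (mod 7); new modulus lcm = 56.
    Write x = 4 + 8·t and substitute into x ≡ 2 (mod 7): 8·t ≡ 2 − 4 = -2 (mod 7).
    Reduce coefficients mod 7: 1·t ≡ 5 (mod 7).
    So t ≡ 5 (mod 7).
    Then x = 4 + 8·5 = 44, valid modulo lcm(8, 7) = 56: x ≡ 44 (mod 56).
  Combine with x ≡ 10 (mod 19); new modulus lcm = 1064.
    Write x = 44 + 56·t and substitute into x ≡ 10 (mod 19): 56·t ≡ 10 − 44 = -34 (mod 19).
    Reduce coefficients mod 19: 18·t ≡ 4 (mod 19).
    The inverse of 18 mod 19 is 18 (since 18·18 = 324 = 17·19 + 1), so t ≡ 18·4 = 72 ≡ 15 (mod 19).
    Then x = 44 + 56·15 = 884, valid modulo lcm(56, 19) = 1064: x ≡ 884 (mod 1064).
  Combine with x ≡ 4 (mod 9); new modulus lcm = 9576.
    Write x = 884 + 1064·t and substitute into x ≡ 4 (mod 9): 1064·t ≡ 4 − 884 = -880 (mod 9).
    Reduce coefficients mod 9: 2·t ≡ 2 (mod 9).
    The inverse of 2 mod 9 is 5 (since 2·5 = 10 = 1·9 + 1), so t ≡ 5·2 = 10 ≡ 1 (mod 9).
    Then x = 884 + 1064·1 = 1948, valid modulo lcm(1064, 9) = 9576: x ≡ 1948 (mod 9576).
Verify against each original: 1948 mod 8 = 4, 1948 mod 7 = 2, 1948 mod 19 = 10, 1948 mod 9 = 4.

x ≡ 1948 (mod 9576).


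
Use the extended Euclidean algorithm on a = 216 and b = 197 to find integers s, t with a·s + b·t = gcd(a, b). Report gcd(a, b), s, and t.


Euclidean algorithm on (216, 197) — divide until remainder is 0:
  216 = 1 · 197 + 19
  197 = 10 · 19 + 7
  19 = 2 · 7 + 5
  7 = 1 · 5 + 2
  5 = 2 · 2 + 1
  2 = 2 · 1 + 0
gcd(216, 197) = 1.
Track Bezout coefficients alongside the remainders: start with r₀ = 216 = a·1 + b·0 (s = 1, t = 0) and r₁ = 197 = a·0 + b·1 (s = 0, t = 1); each new remainder r_{k+1} = r_{k-1} − q_k·r_k inherits s_{k+1} = s_{k-1} − q_k·s_k, t_{k+1} = t_{k-1} − q_k·t_k, so r_k = a·s_k + b·t_k at every step:
  q = 1: r = 19, s = 1 − 1·0 = 1, t = 0 − 1·1 = -1  (check: 216·1 + 197·(-1) = 19)
  q = 10: r = 7, s = 0 − 10·1 = -10, t = 1 − 10·(-1) = 11  (check: 216·(-10) + 197·11 = 7)
  q = 2: r = 5, s = 1 − 2·(-10) = 21, t = -1 − 2·11 = -23  (check: 216·21 + 197·(-23) = 5)
  q = 1: r = 2, s = -10 − 1·21 = -31, t = 11 − 1·(-23) = 34  (check: 216·(-31) + 197·34 = 2)
  q = 2: r = 1, s = 21 − 2·(-31) = 83, t = -23 − 2·34 = -91  (check: 216·83 + 197·(-91) = 1)
The row with r = 1 (the gcd) gives the Bezout coefficients s = 83, t = -91.
Result: 216 · (83) + 197 · (-91) = 1.

gcd(216, 197) = 1; s = 83, t = -91 (check: 216·83 + 197·(-91) = 1).


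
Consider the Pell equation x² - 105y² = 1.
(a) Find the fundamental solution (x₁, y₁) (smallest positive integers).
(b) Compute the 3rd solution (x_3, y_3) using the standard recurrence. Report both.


Step 1: Find the fundamental solution (x₁, y₁) of x² - 105y² = 1.
  Expand √105 as a continued fraction. a₀ = ⌊√105⌋ = 10; iterate m_{k+1} = d_k·a_k − m_k, d_{k+1} = (105 − m_{k+1}²)/d_k, a_{k+1} = ⌊(a₀ + m_{k+1})/d_{k+1}⌋ (starting m₀ = 0, d₀ = 1), with convergents p_k = a_k·p_{k-1} + p_{k-2}, q_k = a_k·q_{k-1} + q_{k-2} (p₋₁ = 1, q₋₁ = 0):
  k = 0: a₀ = 10; p₀/q₀ = 10/1; p₀² − 105·q₀² = 100 − 105 = -5.
  k = 1: m = 10, d = 5, a = ⌊(10 + 10)/5⌋ = 4; p/q = (4·10 + 1)/(4·1 + 0) = 41/4; p² − 105·q² = 1681 − 1680 = 1.
  The first convergent with p² − 105·q² = 1 gives the fundamental solution (x₁, y₁) = (41, 4).
Step 2: Apply the recurrence (x_{n+1}, y_{n+1}) = (x₁x_n + 105y₁y_n, x₁y_n + y₁x_n) repeatedly.
  From (x_1, y_1) = (41, 4): x_2 = 41·41 + 105·4·4 = 3361; y_2 = 41·4 + 4·41 = 328.
  From (x_2, y_2) = (3361, 328): x_3 = 41·3361 + 105·4·328 = 275561; y_3 = 41·328 + 4·3361 = 26892.
Step 3: Verify x_3² - 105·y_3² = 75933864721 - 75933864720 = 1 (should be 1). ✓

(x_1, y_1) = (41, 4); (x_3, y_3) = (275561, 26892).


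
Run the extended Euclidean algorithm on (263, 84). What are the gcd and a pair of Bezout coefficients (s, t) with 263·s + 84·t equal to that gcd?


Euclidean algorithm on (263, 84) — divide until remainder is 0:
  263 = 3 · 84 + 11
  84 = 7 · 11 + 7
  11 = 1 · 7 + 4
  7 = 1 · 4 + 3
  4 = 1 · 3 + 1
  3 = 3 · 1 + 0
gcd(263, 84) = 1.
Track Bezout coefficients alongside the remainders: start with r₀ = 263 = a·1 + b·0 (s = 1, t = 0) and r₁ = 84 = a·0 + b·1 (s = 0, t = 1); each new remainder r_{k+1} = r_{k-1} − q_k·r_k inherits s_{k+1} = s_{k-1} − q_k·s_k, t_{k+1} = t_{k-1} − q_k·t_k, so r_k = a·s_k + b·t_k at every step:
  q = 3: r = 11, s = 1 − 3·0 = 1, t = 0 − 3·1 = -3  (check: 263·1 + 84·(-3) = 11)
  q = 7: r = 7, s = 0 − 7·1 = -7, t = 1 − 7·(-3) = 22  (check: 263·(-7) + 84·22 = 7)
  q = 1: r = 4, s = 1 − 1·(-7) = 8, t = -3 − 1·22 = -25  (check: 263·8 + 84·(-25) = 4)
  q = 1: r = 3, s = -7 − 1·8 = -15, t = 22 − 1·(-25) = 47  (check: 263·(-15) + 84·47 = 3)
  q = 1: r = 1, s = 8 − 1·(-15) = 23, t = -25 − 1·47 = -72  (check: 263·23 + 84·(-72) = 1)
The row with r = 1 (the gcd) gives the Bezout coefficients s = 23, t = -72.
Result: 263 · (23) + 84 · (-72) = 1.

gcd(263, 84) = 1; s = 23, t = -72 (check: 263·23 + 84·(-72) = 1).


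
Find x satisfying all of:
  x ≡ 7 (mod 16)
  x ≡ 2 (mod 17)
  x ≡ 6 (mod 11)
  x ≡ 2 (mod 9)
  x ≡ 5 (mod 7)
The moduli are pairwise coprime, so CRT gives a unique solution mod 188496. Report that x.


Product of moduli M = 16 · 17 · 11 · 9 · 7 = 188496.
Merge one congruence at a time:
  Start: x ≡ 7 (mod 16).
  Combine with x ≡ 2 (mod 17); new modulus lcm = 272.
    Write x = 7 + 16·t and substitute into x ≡ 2 (mod 17): 16·t ≡ 2 − 7 = -5 (mod 17).
    Reduce coefficients mod 17: 16·t ≡ 12 (mod 17).
    The inverse of 16 mod 17 is 16 (since 16·16 = 256 = 15·17 + 1), so t ≡ 16·12 = 192 ≡ 5 (mod 17).
    Then x = 7 + 16·5 = 87, valid modulo lcm(16, 17) = 272: x ≡ 87 (mod 272).
  Combine with x ≡ 6 (mod 11); new modulus lcm = 2992.
    Write x = 87 + 272·t and substitute into x ≡ 6 (mod 11): 272·t ≡ 6 − 87 = -81 (mod 11).
    Reduce coefficients mod 11: 8·t ≡ 7 (mod 11).
    The inverse of 8 mod 11 is 7 (since 8·7 = 56 = 5·11 + 1), so t ≡ 7·7 = 49 ≡ 5 (mod 11).
    Then x = 87 + 272·5 = 1447, valid modulo lcm(272, 11) = 2992: x ≡ 1447 (mod 2992).
  Combine with x ≡ 2 (mod 9); new modulus lcm = 26928.
    Write x = 1447 + 2992·t and substitute into x ≡ 2 (mod 9): 2992·t ≡ 2 − 1447 = -1445 (mod 9).
    Reduce coefficients mod 9: 4·t ≡ 4 (mod 9).
    The inverse of 4 mod 9 is 7 (since 4·7 = 28 = 3·9 + 1), so t ≡ 7·4 = 28 ≡ 1 (mod 9).
    Then x = 1447 + 2992·1 = 4439, valid modulo lcm(2992, 9) = 26928: x ≡ 4439 (mod 26928).
  Combine with x ≡ 5 (mod 7); new modulus lcm = 188496.
    Write x = 4439 + 26928·t and substitute into x ≡ 5 (mod 7): 26928·t ≡ 5 − 4439 = -4434 (mod 7).
    Reduce coefficients mod 7: 6·t ≡ 4 (mod 7).
    The inverse of 6 mod 7 is 6 (since 6·6 = 36 = 5·7 + 1), so t ≡ 6·4 = 24 ≡ 3 (mod 7).
    Then x = 4439 + 26928·3 = 85223, valid modulo lcm(26928, 7) = 188496: x ≡ 85223 (mod 188496).
Verify against each original: 85223 mod 16 = 7, 85223 mod 17 = 2, 85223 mod 11 = 6, 85223 mod 9 = 2, 85223 mod 7 = 5.

x ≡ 85223 (mod 188496).


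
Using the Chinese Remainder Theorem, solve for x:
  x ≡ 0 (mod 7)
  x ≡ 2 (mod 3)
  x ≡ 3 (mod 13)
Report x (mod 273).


Moduli 7, 3, 13 are pairwise coprime; by CRT there is a unique solution modulo M = 7 · 3 · 13 = 273.
Solve pairwise, accumulating the modulus:
  Start with x ≡ 0 (mod 7).
  Combine with x ≡ 2 (mod 3): since gcd(7, 3) = 1, we get a unique residue mod 21.
    Write x = 0 + 7·t and substitute into x ≡ 2 (mod 3): 7·t ≡ 2 − 0 = 2 (mod 3).
    Reduce coefficients mod 3: 1·t ≡ 2 (mod 3).
    So t ≡ 2 (mod 3).
    Then x = 0 + 7·2 = 14, valid modulo lcm(7, 3) = 21: x ≡ 14 (mod 21).
  Combine with x ≡ 3 (mod 13): since gcd(21, 13) = 1, we get a unique residue mod 273.
    Write x = 14 + 21·t and substitute into x ≡ 3 (mod 13): 21·t ≡ 3 − 14 = -11 (mod 13).
    Reduce coefficients mod 13: 8·t ≡ 2 (mod 13).
    The inverse of 8 mod 13 is 5 (since 8·5 = 40 = 3·13 + 1), so t ≡ 5·2 = 10 ≡ 10 (mod 13).
    Then x = 14 + 21·10 = 224, valid modulo lcm(21, 13) = 273: x ≡ 224 (mod 273).
Verify: 224 mod 7 = 0 ✓, 224 mod 3 = 2 ✓, 224 mod 13 = 3 ✓.

x ≡ 224 (mod 273).


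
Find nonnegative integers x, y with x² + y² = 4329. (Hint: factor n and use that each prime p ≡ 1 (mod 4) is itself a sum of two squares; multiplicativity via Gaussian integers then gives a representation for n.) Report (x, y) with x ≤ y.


Step 1: Factor n = 4329 = 3^2 · 13 · 37.
Step 2: Check the mod-4 condition on each prime factor: 3 ≡ 3 (mod 4), exponent 2 (must be even); 13 ≡ 1 (mod 4), exponent 1; 37 ≡ 1 (mod 4), exponent 1.
All primes ≡ 3 (mod 4) appear to even exponent (or don't appear), so by the two-squares theorem n IS expressible as a sum of two squares.
Step 3: Build a representation. Group n = k² · m with k = 3 and m = 13 · 37 = 481 (a product of primes ≡ 1 (mod 4)); a representation of m scales to one of n via (k·x)² + (k·y)² = k²(x² + y²). Each prime p ≡ 1 (mod 4) is itself a sum of two squares; find a² by testing p − a² for a perfect square:
  13: 13 − 1² = 12, 13 − 2² = 9 = 3² ⇒ 13 = 2² + 3².
  37: 37 − 1² = 36 = 6² ⇒ 37 = 1² + 6².
  Combine using the Brahmagupta–Fibonacci identity (a² + b²)(c² + d²) = (ac − bd)² + (ad + bc)² = (ac + bd)² + (ad − bc)²:
  13 · 37 = 481: from (2² + 3²)(1² + 6²), take (2·1 − 3·6, 2·6 + 3·1) = (2 − 18, 12 + 3) = (-16, 15); dropping signs (only squares matter) gives (16, 15); check 16² + 15² = 256 + 225 = 481 ✓.
  Scale by k = 3: (3·16, 3·15) = (48, 45).
Step 4: Order so x ≤ y and verify: 45² + 48² = 2025 + 2304 = 4329 = n. ✓

n = 4329 = 45² + 48² (one valid representation with x ≤ y).


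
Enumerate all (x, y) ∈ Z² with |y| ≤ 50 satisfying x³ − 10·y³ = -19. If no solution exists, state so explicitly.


The equation is x³ - 10y³ = -19. For fixed y, x³ = 10·y³ − 19, so a solution requires the RHS to be a perfect cube.
Strategy: iterate y from -50 to 50, compute RHS = 10·y³ − 19, and check whether it is a (positive or negative) perfect cube.
Check small values of y:
  y = 0: RHS = -19 is not a perfect cube.
  y = 1: RHS = -9 is not a perfect cube.
  y = -1: RHS = -29 is not a perfect cube.
  y = 2: RHS = 61 is not a perfect cube.
  y = -2: RHS = -99 is not a perfect cube.
  y = 3: RHS = 251 is not a perfect cube.
  y = -3: RHS = -289 is not a perfect cube.
Continuing the search up to |y| = 50 finds no solutions either.
No (x, y) in the scanned range satisfies the equation.

No integer solutions with |y| ≤ 50.


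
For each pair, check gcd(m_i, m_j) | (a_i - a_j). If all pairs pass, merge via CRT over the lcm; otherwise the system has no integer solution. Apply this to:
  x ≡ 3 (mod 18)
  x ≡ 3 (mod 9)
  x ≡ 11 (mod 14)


Moduli 18, 9, 14 are not pairwise coprime, so CRT works modulo lcm(m_i) when all pairwise compatibility conditions hold.
Pairwise compatibility: gcd(m_i, m_j) must divide a_i - a_j for every pair.
Merge one congruence at a time:
  Start: x ≡ 3 (mod 18).
  Combine with x ≡ 3 (mod 9): gcd(18, 9) = 9; 3 - 3 = 0, which IS divisible by 9, so compatible.
    Write x = 3 + 18·t and substitute into x ≡ 3 (mod 9): 18·t ≡ 3 − 3 = 0 (mod 9).
    Divide the congruence (and modulus) by g = 9: 2·t ≡ 0 (mod 1).
    Modulo 1 every t works; take t = 0.
    Then x = 3 + 18·0 = 3, valid modulo lcm(18, 9) = 18: x ≡ 3 (mod 18).
  Combine with x ≡ 11 (mod 14): gcd(18, 14) = 2; 11 - 3 = 8, which IS divisible by 2, so compatible.
    Write x = 3 + 18·t and substitute into x ≡ 11 (mod 14): 18·t ≡ 11 − 3 = 8 (mod 14).
    Divide the congruence (and modulus) by g = 2: 9·t ≡ 4 (mod 7).
    Reduce coefficients mod 7: 2·t ≡ 4 (mod 7).
    The inverse of 2 mod 7 is 4 (since 2·4 = 8 = 1·7 + 1), so t ≡ 4·4 = 16 ≡ 2 (mod 7).
    Then x = 3 + 18·2 = 39, valid modulo lcm(18, 14) = 126: x ≡ 39 (mod 126).
Verify: 39 mod 18 = 3, 39 mod 9 = 3, 39 mod 14 = 11.

x ≡ 39 (mod 126).
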